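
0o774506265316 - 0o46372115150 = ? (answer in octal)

0o726114150146

Subtract column by column in base 8:
  6-0 → 6
  1-5 → 4 (borrow)
  3-1-1 → 1
  5-5 → 0
  6-1 → 5
  2-1 → 1
  6-2 → 4
  0-7 → 1 (borrow)
  5-3-1 → 1
  4-6 → 6 (borrow)
  7-4-1 → 2
  7-0 → 7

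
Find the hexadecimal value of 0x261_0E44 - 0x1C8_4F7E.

0x98BEC6

Subtract column by column in base 16:
  4-E → 6 (borrow)
  4-7-1 → C (borrow)
  E-F-1 → E (borrow)
  0-4-1 → B (borrow)
  1-8-1 → 8 (borrow)
  6-C-1 → 9 (borrow)
  2-1-1 → 0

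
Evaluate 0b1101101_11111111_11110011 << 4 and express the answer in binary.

Left shift by 4: append 4 zero bits.

0b110110111111111111100110000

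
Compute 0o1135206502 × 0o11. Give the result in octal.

0o12507273522

Multiply each base-8 digit by 9, carrying:
  2×9 = 18 → write 2 carry 2
  0×9+2 = 2 → write 2
  5×9 = 45 → write 5 carry 5
  6×9+5 = 59 → write 3 carry 7
  0×9+7 = 7 → write 7
  2×9 = 18 → write 2 carry 2
  5×9+2 = 47 → write 7 carry 5
  3×9+5 = 32 → write 0 carry 4
  1×9+4 = 13 → write 5 carry 1
  1×9+1 = 10 → write 2 carry 1
  remaining carry: 1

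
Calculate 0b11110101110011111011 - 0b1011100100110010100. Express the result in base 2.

0b10011001001101100111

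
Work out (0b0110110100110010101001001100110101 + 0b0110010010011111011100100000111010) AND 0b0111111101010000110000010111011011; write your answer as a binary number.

0b101000101010000000000000101001011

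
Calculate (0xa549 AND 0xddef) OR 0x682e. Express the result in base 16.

0xa549 AND 0xddef = 0x8549.
Then OR with 0x682e.

0xed6f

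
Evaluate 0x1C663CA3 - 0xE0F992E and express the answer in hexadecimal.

0xE56A375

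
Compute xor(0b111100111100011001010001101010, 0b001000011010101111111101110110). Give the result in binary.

0b110100100110110110101100011100

XOR bit by bit (1 where the bits differ):
  111100111100011001010001101010
^ 001000011010101111111101110110
= 110100100110110110101100011100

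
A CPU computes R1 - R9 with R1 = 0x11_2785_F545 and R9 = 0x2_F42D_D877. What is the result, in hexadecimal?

Subtract column by column in base 16:
  5-7 → E (borrow)
  4-7-1 → C (borrow)
  5-8-1 → C (borrow)
  F-D-1 → 1
  5-D → 8 (borrow)
  8-2-1 → 5
  7-4 → 3
  2-F → 3 (borrow)
  1-2-1 → E (borrow)
  1-0-1 → 0

0xE33581CCE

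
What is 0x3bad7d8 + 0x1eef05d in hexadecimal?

0x5a9c835

Add column by column in base 16, right to left:
  8+d = 5 carry 1
  d+5+1 = 3 carry 1
  7+0+1 = 8
  d+f = c carry 1
  a+e+1 = 9 carry 1
  b+e+1 = a carry 1
  3+1+1 = 5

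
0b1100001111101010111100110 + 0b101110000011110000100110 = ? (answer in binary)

Add column by column in base 2, right to left:
  0+0 = 0
  1+1 = 0 carry 1
  1+1+1 = 1 carry 1
  0+0+1 = 1
  0+0 = 0
  1+1 = 0 carry 1
  1+0+1 = 0 carry 1
  1+0+1 = 0 carry 1
  1+0+1 = 0 carry 1
  0+0+1 = 1
  1+1 = 0 carry 1
  0+1+1 = 0 carry 1
  1+1+1 = 1 carry 1
  0+1+1 = 0 carry 1
  1+0+1 = 0 carry 1
  1+0+1 = 0 carry 1
  1+0+1 = 0 carry 1
  1+0+1 = 0 carry 1
  1+0+1 = 0 carry 1
  0+1+1 = 0 carry 1
  0+1+1 = 0 carry 1
  0+1+1 = 0 carry 1
  0+0+1 = 1
  1+1 = 0 carry 1
  1+0+1 = 0 carry 1
  final carry 1

0b10010000000001001000001100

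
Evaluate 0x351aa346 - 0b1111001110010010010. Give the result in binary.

0x351aa346 = 0b110101000110101010001101000110 in binary.
Subtract column by column in base 2:
  0-0 → 0
  1-1 → 0
  1-0 → 1
  0-0 → 0
  0-1 → 1 (borrow)
  0-0-1 → 1 (borrow)
  1-0-1 → 0
  0-1 → 1 (borrow)
  1-0-1 → 0
  1-0 → 1
  0-1 → 1 (borrow)
  0-1-1 → 0 (borrow)
  0-1-1 → 0 (borrow)
  1-0-1 → 0
  0-0 → 0
  1-1 → 0
  0-1 → 1 (borrow)
  1-1-1 → 1 (borrow)
  0-1-1 → 0 (borrow)
  1-0-1 → 0
  1-0 → 1
  0-0 → 0
  0-0 → 0
  0-0 → 0
  1-0 → 1
  0-0 → 0
  1-0 → 1
  0-0 → 0
  1-0 → 1
  1-0 → 1

0b110101000100110000011010110100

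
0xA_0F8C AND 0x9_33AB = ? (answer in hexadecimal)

AND each hex digit independently (no carries):
  A&9=8, 0&3=0, F&3=3, 8&A=8, C&B=8

0x80388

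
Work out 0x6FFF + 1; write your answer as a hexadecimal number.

0x7000

The trailing 3 digits are F (max in base 16), so adding 1 cascades: they roll to 0 and the next digit up increments.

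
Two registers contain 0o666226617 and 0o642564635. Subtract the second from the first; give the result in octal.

Subtract column by column in base 8:
  7-5 → 2
  1-3 → 6 (borrow)
  6-6-1 → 7 (borrow)
  6-4-1 → 1
  2-6 → 4 (borrow)
  2-5-1 → 4 (borrow)
  6-2-1 → 3
  6-4 → 2
  6-6 → 0

0o23441762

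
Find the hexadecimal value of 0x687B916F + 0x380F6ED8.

Add column by column in base 16, right to left:
  F+8 = 7 carry 1
  6+D+1 = 4 carry 1
  1+E+1 = 0 carry 1
  9+6+1 = 0 carry 1
  B+F+1 = B carry 1
  7+0+1 = 8
  8+8 = 0 carry 1
  6+3+1 = A

0xA08B0047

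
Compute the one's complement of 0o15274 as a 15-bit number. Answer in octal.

0o62503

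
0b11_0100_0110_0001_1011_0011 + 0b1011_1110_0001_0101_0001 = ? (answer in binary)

0b10000000100001100000100

Add column by column in base 2, right to left:
  1+1 = 0 carry 1
  1+0+1 = 0 carry 1
  0+0+1 = 1
  0+0 = 0
  1+1 = 0 carry 1
  1+0+1 = 0 carry 1
  0+1+1 = 0 carry 1
  1+0+1 = 0 carry 1
  1+1+1 = 1 carry 1
  0+0+1 = 1
  0+0 = 0
  0+0 = 0
  0+0 = 0
  1+1 = 0 carry 1
  1+1+1 = 1 carry 1
  0+1+1 = 0 carry 1
  0+1+1 = 0 carry 1
  0+1+1 = 0 carry 1
  1+0+1 = 0 carry 1
  0+1+1 = 0 carry 1
  1+0+1 = 0 carry 1
  1+0+1 = 0 carry 1
  final carry 1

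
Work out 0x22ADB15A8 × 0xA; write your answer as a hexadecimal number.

0x15AC8ED890

Multiply each base-16 digit by 10, carrying:
  8×10 = 80 → write 0 carry 5
  A×10+5 = 105 → write 9 carry 6
  5×10+6 = 56 → write 8 carry 3
  1×10+3 = 13 → write D
  B×10 = 110 → write E carry 6
  D×10+6 = 136 → write 8 carry 8
  A×10+8 = 108 → write C carry 6
  2×10+6 = 26 → write A carry 1
  2×10+1 = 21 → write 5 carry 1
  remaining carry: 1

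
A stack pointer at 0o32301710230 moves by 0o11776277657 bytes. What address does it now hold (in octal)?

0o44300210107

Add column by column in base 8, right to left:
  0+7 = 7
  3+5 = 0 carry 1
  2+6+1 = 1 carry 1
  0+7+1 = 0 carry 1
  1+7+1 = 1 carry 1
  7+2+1 = 2 carry 1
  1+6+1 = 0 carry 1
  0+7+1 = 0 carry 1
  3+7+1 = 3 carry 1
  2+1+1 = 4
  3+1 = 4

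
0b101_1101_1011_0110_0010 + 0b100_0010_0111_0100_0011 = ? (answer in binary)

Add column by column in base 2, right to left:
  0+1 = 1
  1+1 = 0 carry 1
  0+0+1 = 1
  0+0 = 0
  0+0 = 0
  1+0 = 1
  1+1 = 0 carry 1
  0+0+1 = 1
  1+1 = 0 carry 1
  1+1+1 = 1 carry 1
  0+1+1 = 0 carry 1
  1+0+1 = 0 carry 1
  1+0+1 = 0 carry 1
  0+1+1 = 0 carry 1
  1+0+1 = 0 carry 1
  1+0+1 = 0 carry 1
  1+0+1 = 0 carry 1
  0+0+1 = 1
  1+1 = 0 carry 1
  final carry 1

0b10100000001010100101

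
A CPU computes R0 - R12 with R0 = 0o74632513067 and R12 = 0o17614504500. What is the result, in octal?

Subtract column by column in base 8:
  7-0 → 7
  6-0 → 6
  0-5 → 3 (borrow)
  3-4-1 → 6 (borrow)
  1-0-1 → 0
  5-5 → 0
  2-4 → 6 (borrow)
  3-1-1 → 1
  6-6 → 0
  4-7 → 5 (borrow)
  7-1-1 → 5

0o55016006367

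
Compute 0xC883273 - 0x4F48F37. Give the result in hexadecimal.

Subtract column by column in base 16:
  3-7 → C (borrow)
  7-3-1 → 3
  2-F → 3 (borrow)
  3-8-1 → A (borrow)
  8-4-1 → 3
  8-F → 9 (borrow)
  C-4-1 → 7

0x793A33C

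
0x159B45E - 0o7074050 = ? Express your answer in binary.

0b1001111010011110000110110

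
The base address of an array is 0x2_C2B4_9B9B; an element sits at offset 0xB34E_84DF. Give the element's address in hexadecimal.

0x37603207A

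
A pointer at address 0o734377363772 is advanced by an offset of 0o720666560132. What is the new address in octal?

0o1655266144124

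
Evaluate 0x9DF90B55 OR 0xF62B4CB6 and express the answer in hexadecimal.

0xFFFB4FF7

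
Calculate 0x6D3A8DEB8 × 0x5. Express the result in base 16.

0x22224C5998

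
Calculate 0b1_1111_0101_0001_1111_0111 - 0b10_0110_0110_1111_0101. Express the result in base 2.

0b111001110101100000010

Subtract column by column in base 2:
  1-1 → 0
  1-0 → 1
  1-1 → 0
  0-0 → 0
  1-1 → 0
  1-1 → 0
  1-1 → 0
  1-1 → 0
  1-0 → 1
  0-1 → 1 (borrow)
  0-1-1 → 0 (borrow)
  0-0-1 → 1 (borrow)
  1-0-1 → 0
  0-1 → 1 (borrow)
  1-1-1 → 1 (borrow)
  0-0-1 → 1 (borrow)
  1-0-1 → 0
  1-1 → 0
  1-0 → 1
  1-0 → 1
  1-0 → 1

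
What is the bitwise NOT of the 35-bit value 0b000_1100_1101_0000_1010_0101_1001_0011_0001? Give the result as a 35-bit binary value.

Invert each bit: 00011001101000010100101100100110001 → 11100110010111101011010011011001110.

0b11100110010111101011010011011001110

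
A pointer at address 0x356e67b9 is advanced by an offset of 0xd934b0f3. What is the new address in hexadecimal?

0x10ea318ac

Add column by column in base 16, right to left:
  9+3 = c
  b+f = a carry 1
  7+0+1 = 8
  6+b = 1 carry 1
  e+4+1 = 3 carry 1
  6+3+1 = a
  5+9 = e
  3+d = 0 carry 1
  final carry 1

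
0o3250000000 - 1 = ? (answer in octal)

The trailing 7 digits are 0, so subtracting 1 borrows through: they become 7 and the next digit up decrements.

0o3247777777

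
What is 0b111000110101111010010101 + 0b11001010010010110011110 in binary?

Add column by column in base 2, right to left:
  1+0 = 1
  0+1 = 1
  1+1 = 0 carry 1
  0+1+1 = 0 carry 1
  1+1+1 = 1 carry 1
  0+0+1 = 1
  0+0 = 0
  1+1 = 0 carry 1
  0+1+1 = 0 carry 1
  1+0+1 = 0 carry 1
  1+1+1 = 1 carry 1
  1+0+1 = 0 carry 1
  1+0+1 = 0 carry 1
  0+1+1 = 0 carry 1
  1+0+1 = 0 carry 1
  0+0+1 = 1
  1+1 = 0 carry 1
  1+0+1 = 0 carry 1
  0+1+1 = 0 carry 1
  0+0+1 = 1
  0+0 = 0
  1+1 = 0 carry 1
  1+1+1 = 1 carry 1
  1+0+1 = 0 carry 1
  final carry 1

0b1010010001000010000110011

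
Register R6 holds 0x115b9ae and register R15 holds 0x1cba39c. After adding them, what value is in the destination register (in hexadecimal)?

Add column by column in base 16, right to left:
  e+c = a carry 1
  a+9+1 = 4 carry 1
  9+3+1 = d
  b+a = 5 carry 1
  5+b+1 = 1 carry 1
  1+c+1 = e
  1+1 = 2

0x2e15d4a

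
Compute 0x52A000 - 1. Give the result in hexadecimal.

0x529FFF

The trailing 3 digits are 0, so subtracting 1 borrows through: they become F and the next digit up decrements.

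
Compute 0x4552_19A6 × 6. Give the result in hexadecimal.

Multiply each base-16 digit by 6, carrying:
  6×6 = 36 → write 4 carry 2
  A×6+2 = 62 → write E carry 3
  9×6+3 = 57 → write 9 carry 3
  1×6+3 = 9 → write 9
  2×6 = 12 → write C
  5×6 = 30 → write E carry 1
  5×6+1 = 31 → write F carry 1
  4×6+1 = 25 → write 9 carry 1
  remaining carry: 1

0x19FEC99E4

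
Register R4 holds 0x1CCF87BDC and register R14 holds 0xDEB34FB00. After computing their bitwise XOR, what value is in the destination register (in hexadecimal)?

XOR each hex digit independently (no carries):
  1^D=C, C^E=2, C^B=7, F^3=C, 8^4=C, 7^F=8, B^B=0, D^0=D, C^0=C

0xC27CC80DC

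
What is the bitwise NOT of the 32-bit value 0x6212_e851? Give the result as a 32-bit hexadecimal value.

0x9ded17ae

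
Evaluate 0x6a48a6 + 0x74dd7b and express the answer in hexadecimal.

0xdf2621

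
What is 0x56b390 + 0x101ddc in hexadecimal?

0x66d16c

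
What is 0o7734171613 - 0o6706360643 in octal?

0o1025610750

Subtract column by column in base 8:
  3-3 → 0
  1-4 → 5 (borrow)
  6-6-1 → 7 (borrow)
  1-0-1 → 0
  7-6 → 1
  1-3 → 6 (borrow)
  4-6-1 → 5 (borrow)
  3-0-1 → 2
  7-7 → 0
  7-6 → 1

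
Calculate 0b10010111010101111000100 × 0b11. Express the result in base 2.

Multiply each base-2 digit by 3, carrying:
  0×3 = 0 → write 0
  0×3 = 0 → write 0
  1×3 = 3 → write 1 carry 1
  0×3+1 = 1 → write 1
  0×3 = 0 → write 0
  0×3 = 0 → write 0
  1×3 = 3 → write 1 carry 1
  1×3+1 = 4 → write 0 carry 2
  1×3+2 = 5 → write 1 carry 2
  1×3+2 = 5 → write 1 carry 2
  0×3+2 = 2 → write 0 carry 1
  1×3+1 = 4 → write 0 carry 2
  0×3+2 = 2 → write 0 carry 1
  1×3+1 = 4 → write 0 carry 2
  0×3+2 = 2 → write 0 carry 1
  1×3+1 = 4 → write 0 carry 2
  1×3+2 = 5 → write 1 carry 2
  1×3+2 = 5 → write 1 carry 2
  0×3+2 = 2 → write 0 carry 1
  1×3+1 = 4 → write 0 carry 2
  0×3+2 = 2 → write 0 carry 1
  0×3+1 = 1 → write 1
  1×3 = 3 → write 1 carry 1
  remaining carry: 1

0b111000110000001101001100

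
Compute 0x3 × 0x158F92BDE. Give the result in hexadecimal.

Multiply each base-16 digit by 3, carrying:
  E×3 = 42 → write A carry 2
  D×3+2 = 41 → write 9 carry 2
  B×3+2 = 35 → write 3 carry 2
  2×3+2 = 8 → write 8
  9×3 = 27 → write B carry 1
  F×3+1 = 46 → write E carry 2
  8×3+2 = 26 → write A carry 1
  5×3+1 = 16 → write 0 carry 1
  1×3+1 = 4 → write 4

0x40AEB839A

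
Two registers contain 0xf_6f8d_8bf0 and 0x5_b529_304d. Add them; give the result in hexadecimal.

0x1524b6bc3d

Add column by column in base 16, right to left:
  0+d = d
  f+4 = 3 carry 1
  b+0+1 = c
  8+3 = b
  d+9 = 6 carry 1
  8+2+1 = b
  f+5 = 4 carry 1
  6+b+1 = 2 carry 1
  f+5+1 = 5 carry 1
  final carry 1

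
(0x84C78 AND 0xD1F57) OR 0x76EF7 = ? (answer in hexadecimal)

0xF6EF7

0x84C78 AND 0xD1F57 = 0x80C50.
Then OR with 0x76EF7.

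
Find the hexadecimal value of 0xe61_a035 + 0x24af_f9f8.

0x33119a2d

Add column by column in base 16, right to left:
  5+8 = d
  3+f = 2 carry 1
  0+9+1 = a
  a+f = 9 carry 1
  1+f+1 = 1 carry 1
  6+a+1 = 1 carry 1
  e+4+1 = 3 carry 1
  0+2+1 = 3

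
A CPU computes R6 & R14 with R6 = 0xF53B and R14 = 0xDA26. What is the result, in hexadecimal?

AND each hex digit independently (no carries):
  F&D=D, 5&A=0, 3&2=2, B&6=2

0xD022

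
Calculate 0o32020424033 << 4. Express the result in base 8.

0o640410500660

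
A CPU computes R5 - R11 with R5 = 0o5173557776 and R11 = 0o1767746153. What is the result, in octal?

0o3203611623

Subtract column by column in base 8:
  6-3 → 3
  7-5 → 2
  7-1 → 6
  7-6 → 1
  5-4 → 1
  5-7 → 6 (borrow)
  3-7-1 → 3 (borrow)
  7-6-1 → 0
  1-7 → 2 (borrow)
  5-1-1 → 3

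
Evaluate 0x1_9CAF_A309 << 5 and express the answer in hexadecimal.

5 bits is not a whole number of base-16 digits; in binary: 110011100101011111010001100001001 << 5 = 11001110010101111101000110000100100000.

0x3395F46120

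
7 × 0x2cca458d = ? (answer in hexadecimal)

Multiply each base-16 digit by 7, carrying:
  d×7 = 91 → write b carry 5
  8×7+5 = 61 → write d carry 3
  5×7+3 = 38 → write 6 carry 2
  4×7+2 = 30 → write e carry 1
  a×7+1 = 71 → write 7 carry 4
  c×7+4 = 88 → write 8 carry 5
  c×7+5 = 89 → write 9 carry 5
  2×7+5 = 19 → write 3 carry 1
  remaining carry: 1

0x13987e6db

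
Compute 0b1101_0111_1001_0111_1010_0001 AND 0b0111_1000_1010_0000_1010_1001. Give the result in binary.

AND bit by bit (1 only where both bits are 1):
  110101111001011110100001
& 011110001010000010101001
= 010100001000000010100001

0b010100001000000010100001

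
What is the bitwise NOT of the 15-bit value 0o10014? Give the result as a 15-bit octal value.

Each oct digit d becomes 7−d:
  1→6, 0→7, 0→7, 1→6, 4→3

0o67763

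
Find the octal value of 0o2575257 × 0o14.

Multiply each base-8 digit by 12, carrying:
  7×12 = 84 → write 4 carry 10
  5×12+10 = 70 → write 6 carry 8
  2×12+8 = 32 → write 0 carry 4
  5×12+4 = 64 → write 0 carry 8
  7×12+8 = 92 → write 4 carry 11
  5×12+11 = 71 → write 7 carry 8
  2×12+8 = 32 → write 0 carry 4
  remaining carry: 4

0o40740064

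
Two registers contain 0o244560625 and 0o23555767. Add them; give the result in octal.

0o270336614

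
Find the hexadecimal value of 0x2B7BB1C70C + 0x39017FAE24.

0x647D317530

Add column by column in base 16, right to left:
  C+4 = 0 carry 1
  0+2+1 = 3
  7+E = 5 carry 1
  C+A+1 = 7 carry 1
  1+F+1 = 1 carry 1
  B+7+1 = 3 carry 1
  B+1+1 = D
  7+0 = 7
  B+9 = 4 carry 1
  2+3+1 = 6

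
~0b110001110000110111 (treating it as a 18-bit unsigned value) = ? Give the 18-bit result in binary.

Invert each bit: 110001110000110111 → 001110001111001000.

0b001110001111001000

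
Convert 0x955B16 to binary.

0b100101010101101100010110

Expand each hex digit to 4 bits: 9=1001 5=0101 5=0101 B=1011 1=0001 6=0110.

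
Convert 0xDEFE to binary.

0b1101111011111110

Expand each hex digit to 4 bits: D=1101 E=1110 F=1111 E=1110.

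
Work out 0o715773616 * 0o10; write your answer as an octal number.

0o7157736160

Multiply each base-8 digit by 8, carrying:
  6×8 = 48 → write 0 carry 6
  1×8+6 = 14 → write 6 carry 1
  6×8+1 = 49 → write 1 carry 6
  3×8+6 = 30 → write 6 carry 3
  7×8+3 = 59 → write 3 carry 7
  7×8+7 = 63 → write 7 carry 7
  5×8+7 = 47 → write 7 carry 5
  1×8+5 = 13 → write 5 carry 1
  7×8+1 = 57 → write 1 carry 7
  remaining carry: 7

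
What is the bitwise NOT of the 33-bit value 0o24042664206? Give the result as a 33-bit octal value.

Each oct digit d becomes 7−d:
  2→5, 4→3, 0→7, 4→3, 2→5, 6→1, 6→1, 4→3, 2→5, 0→7, 6→1

0o53735113571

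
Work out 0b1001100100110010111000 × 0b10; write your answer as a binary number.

0b10011001001100101110000

Multiply each base-2 digit by 2, carrying:
  0×2 = 0 → write 0
  0×2 = 0 → write 0
  0×2 = 0 → write 0
  1×2 = 2 → write 0 carry 1
  1×2+1 = 3 → write 1 carry 1
  1×2+1 = 3 → write 1 carry 1
  0×2+1 = 1 → write 1
  1×2 = 2 → write 0 carry 1
  0×2+1 = 1 → write 1
  0×2 = 0 → write 0
  1×2 = 2 → write 0 carry 1
  1×2+1 = 3 → write 1 carry 1
  0×2+1 = 1 → write 1
  0×2 = 0 → write 0
  1×2 = 2 → write 0 carry 1
  0×2+1 = 1 → write 1
  0×2 = 0 → write 0
  1×2 = 2 → write 0 carry 1
  1×2+1 = 3 → write 1 carry 1
  0×2+1 = 1 → write 1
  0×2 = 0 → write 0
  1×2 = 2 → write 0 carry 1
  remaining carry: 1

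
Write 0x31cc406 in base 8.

0o307142006

Expand each hex digit to 4 bits: 3=0011 1=0001 c=1100 c=1100 4=0100 0=0000 6=0110.
Group the bits in threes: 011 000 111 001 100 010 000 000 110 → 307142006.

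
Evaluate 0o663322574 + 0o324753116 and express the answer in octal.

Add column by column in base 8, right to left:
  4+6 = 2 carry 1
  7+1+1 = 1 carry 1
  5+1+1 = 7
  2+3 = 5
  2+5 = 7
  3+7 = 2 carry 1
  3+4+1 = 0 carry 1
  6+2+1 = 1 carry 1
  6+3+1 = 2 carry 1
  final carry 1

0o1210275712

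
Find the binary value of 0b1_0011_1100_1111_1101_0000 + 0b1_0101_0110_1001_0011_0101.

0b1010010011100100000101

Add column by column in base 2, right to left:
  0+1 = 1
  0+0 = 0
  0+1 = 1
  0+0 = 0
  1+1 = 0 carry 1
  0+1+1 = 0 carry 1
  1+0+1 = 0 carry 1
  1+0+1 = 0 carry 1
  1+1+1 = 1 carry 1
  1+0+1 = 0 carry 1
  1+0+1 = 0 carry 1
  1+1+1 = 1 carry 1
  0+0+1 = 1
  0+1 = 1
  1+1 = 0 carry 1
  1+0+1 = 0 carry 1
  1+1+1 = 1 carry 1
  1+0+1 = 0 carry 1
  0+1+1 = 0 carry 1
  0+0+1 = 1
  1+1 = 0 carry 1
  final carry 1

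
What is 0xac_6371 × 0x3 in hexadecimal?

0x2052a53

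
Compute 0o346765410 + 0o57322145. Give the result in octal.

0o426307555

Add column by column in base 8, right to left:
  0+5 = 5
  1+4 = 5
  4+1 = 5
  5+2 = 7
  6+2 = 0 carry 1
  7+3+1 = 3 carry 1
  6+7+1 = 6 carry 1
  4+5+1 = 2 carry 1
  3+0+1 = 4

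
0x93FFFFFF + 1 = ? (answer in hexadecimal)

The trailing 6 digits are F (max in base 16), so adding 1 cascades: they roll to 0 and the next digit up increments.

0x94000000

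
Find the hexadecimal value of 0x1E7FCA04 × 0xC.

Multiply each base-16 digit by 12, carrying:
  4×12 = 48 → write 0 carry 3
  0×12+3 = 3 → write 3
  A×12 = 120 → write 8 carry 7
  C×12+7 = 151 → write 7 carry 9
  F×12+9 = 189 → write D carry 11
  7×12+11 = 95 → write F carry 5
  E×12+5 = 173 → write D carry 10
  1×12+10 = 22 → write 6 carry 1
  remaining carry: 1

0x16DFD7830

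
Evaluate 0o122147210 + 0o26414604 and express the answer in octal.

Add column by column in base 8, right to left:
  0+4 = 4
  1+0 = 1
  2+6 = 0 carry 1
  7+4+1 = 4 carry 1
  4+1+1 = 6
  1+4 = 5
  2+6 = 0 carry 1
  2+2+1 = 5
  1+0 = 1

0o150564014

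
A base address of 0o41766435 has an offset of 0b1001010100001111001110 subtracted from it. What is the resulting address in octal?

0o30524517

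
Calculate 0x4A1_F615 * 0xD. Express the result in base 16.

Multiply each base-16 digit by 13, carrying:
  5×13 = 65 → write 1 carry 4
  1×13+4 = 17 → write 1 carry 1
  6×13+1 = 79 → write F carry 4
  F×13+4 = 199 → write 7 carry 12
  1×13+12 = 25 → write 9 carry 1
  A×13+1 = 131 → write 3 carry 8
  4×13+8 = 60 → write C carry 3
  remaining carry: 3

0x3C397F11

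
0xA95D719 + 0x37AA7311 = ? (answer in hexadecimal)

Add column by column in base 16, right to left:
  9+1 = A
  1+1 = 2
  7+3 = A
  D+7 = 4 carry 1
  5+A+1 = 0 carry 1
  9+A+1 = 4 carry 1
  A+7+1 = 2 carry 1
  0+3+1 = 4

0x42404A2A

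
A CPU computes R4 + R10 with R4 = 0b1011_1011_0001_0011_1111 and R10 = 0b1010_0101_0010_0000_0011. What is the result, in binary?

0b101100000001101000010

Add column by column in base 2, right to left:
  1+1 = 0 carry 1
  1+1+1 = 1 carry 1
  1+0+1 = 0 carry 1
  1+0+1 = 0 carry 1
  1+0+1 = 0 carry 1
  1+0+1 = 0 carry 1
  0+0+1 = 1
  0+0 = 0
  1+0 = 1
  0+1 = 1
  0+0 = 0
  0+0 = 0
  1+1 = 0 carry 1
  1+0+1 = 0 carry 1
  0+1+1 = 0 carry 1
  1+0+1 = 0 carry 1
  1+0+1 = 0 carry 1
  1+1+1 = 1 carry 1
  0+0+1 = 1
  1+1 = 0 carry 1
  final carry 1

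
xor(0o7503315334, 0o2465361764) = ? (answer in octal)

XOR each oct digit independently (no carries):
  7^2=5, 5^4=1, 0^6=6, 3^5=6, 3^3=0, 1^6=7, 5^1=4, 3^7=4, 3^6=5, 4^4=0

0o5166074450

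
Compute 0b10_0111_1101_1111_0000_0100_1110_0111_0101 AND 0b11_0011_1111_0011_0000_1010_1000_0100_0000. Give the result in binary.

0b1000111101001100000000100001000000

AND bit by bit (1 only where both bits are 1):
  1001111101111100000100111001110101
& 1100111111001100001010100001000000
= 1000111101001100000000100001000000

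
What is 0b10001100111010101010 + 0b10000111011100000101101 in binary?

Add column by column in base 2, right to left:
  0+1 = 1
  1+0 = 1
  0+1 = 1
  1+1 = 0 carry 1
  0+0+1 = 1
  1+1 = 0 carry 1
  0+0+1 = 1
  1+0 = 1
  0+0 = 0
  1+0 = 1
  1+0 = 1
  1+1 = 0 carry 1
  0+1+1 = 0 carry 1
  0+1+1 = 0 carry 1
  1+0+1 = 0 carry 1
  1+1+1 = 1 carry 1
  0+1+1 = 0 carry 1
  0+1+1 = 0 carry 1
  0+0+1 = 1
  1+0 = 1
  0+0 = 0
  0+0 = 0
  0+1 = 1

0b10011001000011011010111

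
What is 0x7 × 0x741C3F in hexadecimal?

0x32CC5B9

Multiply each base-16 digit by 7, carrying:
  F×7 = 105 → write 9 carry 6
  3×7+6 = 27 → write B carry 1
  C×7+1 = 85 → write 5 carry 5
  1×7+5 = 12 → write C
  4×7 = 28 → write C carry 1
  7×7+1 = 50 → write 2 carry 3
  remaining carry: 3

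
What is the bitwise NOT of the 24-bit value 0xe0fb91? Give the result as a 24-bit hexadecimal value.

Each hex digit d becomes f−d:
  e→1, 0→f, f→0, b→4, 9→6, 1→e

0x1f046e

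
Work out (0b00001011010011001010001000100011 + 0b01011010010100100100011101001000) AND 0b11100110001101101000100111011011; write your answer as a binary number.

Add column by column in base 2, right to left:
  1+0 = 1
  1+0 = 1
  0+0 = 0
  0+1 = 1
  0+0 = 0
  1+0 = 1
  0+1 = 1
  0+0 = 0
  0+1 = 1
  1+1 = 0 carry 1
  0+1+1 = 0 carry 1
  0+0+1 = 1
  0+0 = 0
  1+0 = 1
  0+1 = 1
  1+0 = 1
  0+0 = 0
  0+1 = 1
  1+0 = 1
  1+0 = 1
  0+1 = 1
  0+0 = 0
  1+1 = 0 carry 1
  0+0+1 = 1
  1+0 = 1
  1+1 = 0 carry 1
  0+0+1 = 1
  1+1 = 0 carry 1
  0+1+1 = 0 carry 1
  0+0+1 = 1
  0+1 = 1
Sum = 0b1100101100111101110100101101011; now AND with 0b11100110001101101000100111011011:
  01100101100111101110100101101011
& 11100110001101101000100111011011
= 01100100000101101000100101001011

0b1100100000101101000100101001011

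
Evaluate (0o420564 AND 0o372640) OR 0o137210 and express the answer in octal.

0o420564 AND 0o372640 = 0o020440.
Then OR with 0o137210.

0o137650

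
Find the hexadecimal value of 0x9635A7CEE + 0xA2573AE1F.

Add column by column in base 16, right to left:
  E+F = D carry 1
  E+1+1 = 0 carry 1
  C+E+1 = B carry 1
  7+A+1 = 2 carry 1
  A+3+1 = E
  5+7 = C
  3+5 = 8
  6+2 = 8
  9+A = 3 carry 1
  final carry 1

0x1388CE2B0D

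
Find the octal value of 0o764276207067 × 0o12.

0o11613556507046

Multiply each base-8 digit by 10, carrying:
  7×10 = 70 → write 6 carry 8
  6×10+8 = 68 → write 4 carry 8
  0×10+8 = 8 → write 0 carry 1
  7×10+1 = 71 → write 7 carry 8
  0×10+8 = 8 → write 0 carry 1
  2×10+1 = 21 → write 5 carry 2
  6×10+2 = 62 → write 6 carry 7
  7×10+7 = 77 → write 5 carry 9
  2×10+9 = 29 → write 5 carry 3
  4×10+3 = 43 → write 3 carry 5
  6×10+5 = 65 → write 1 carry 8
  7×10+8 = 78 → write 6 carry 9
  remaining carry: 11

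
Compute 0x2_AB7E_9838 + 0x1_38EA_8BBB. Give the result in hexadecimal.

0x3E46923F3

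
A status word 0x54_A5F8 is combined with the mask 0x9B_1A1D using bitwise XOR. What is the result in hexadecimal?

0xCFBFE5

XOR each hex digit independently (no carries):
  5^9=C, 4^B=F, A^1=B, 5^A=F, F^1=E, 8^D=5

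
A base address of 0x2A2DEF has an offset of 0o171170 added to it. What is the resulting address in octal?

0x2A2DEF = 0o12426757 in octal.
Add column by column in base 8, right to left:
  7+0 = 7
  5+7 = 4 carry 1
  7+1+1 = 1 carry 1
  6+1+1 = 0 carry 1
  2+7+1 = 2 carry 1
  4+1+1 = 6
  2+0 = 2
  1+0 = 1

0o12620147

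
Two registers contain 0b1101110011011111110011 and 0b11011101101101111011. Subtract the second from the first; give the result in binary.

Subtract column by column in base 2:
  1-1 → 0
  1-1 → 0
  0-0 → 0
  0-1 → 1 (borrow)
  1-1-1 → 1 (borrow)
  1-1-1 → 1 (borrow)
  1-1-1 → 1 (borrow)
  1-0-1 → 0
  1-1 → 0
  1-1 → 0
  1-0 → 1
  0-1 → 1 (borrow)
  1-1-1 → 1 (borrow)
  1-0-1 → 0
  0-1 → 1 (borrow)
  0-1-1 → 0 (borrow)
  1-1-1 → 1 (borrow)
  1-0-1 → 0
  1-1 → 0
  0-1 → 1 (borrow)
  1-0-1 → 0
  1-0 → 1

0b1010010101110001111000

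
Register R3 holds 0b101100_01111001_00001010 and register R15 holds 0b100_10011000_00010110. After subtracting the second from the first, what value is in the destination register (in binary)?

0b1001111110000011110100

Subtract column by column in base 2:
  0-0 → 0
  1-1 → 0
  0-1 → 1 (borrow)
  1-0-1 → 0
  0-1 → 1 (borrow)
  0-0-1 → 1 (borrow)
  0-0-1 → 1 (borrow)
  0-0-1 → 1 (borrow)
  1-0-1 → 0
  0-0 → 0
  0-0 → 0
  1-1 → 0
  1-1 → 0
  1-0 → 1
  1-0 → 1
  0-1 → 1 (borrow)
  0-0-1 → 1 (borrow)
  0-0-1 → 1 (borrow)
  1-1-1 → 1 (borrow)
  1-0-1 → 0
  0-0 → 0
  1-0 → 1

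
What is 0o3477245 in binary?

0b11100111111010100101

Each octal digit is 3 bits: 3=011 4=100 7=111 7=111 2=010 4=100 5=101.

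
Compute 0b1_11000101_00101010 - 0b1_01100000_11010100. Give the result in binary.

Subtract column by column in base 2:
  0-0 → 0
  1-0 → 1
  0-1 → 1 (borrow)
  1-0-1 → 0
  0-1 → 1 (borrow)
  1-0-1 → 0
  0-1 → 1 (borrow)
  0-1-1 → 0 (borrow)
  1-0-1 → 0
  0-0 → 0
  1-0 → 1
  0-0 → 0
  0-0 → 0
  0-1 → 1 (borrow)
  1-1-1 → 1 (borrow)
  1-0-1 → 0
  1-1 → 0

0b110010001010110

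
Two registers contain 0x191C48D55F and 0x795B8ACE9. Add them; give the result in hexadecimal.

Add column by column in base 16, right to left:
  F+9 = 8 carry 1
  5+E+1 = 4 carry 1
  5+C+1 = 2 carry 1
  D+A+1 = 8 carry 1
  8+8+1 = 1 carry 1
  4+B+1 = 0 carry 1
  C+5+1 = 2 carry 1
  1+9+1 = B
  9+7 = 0 carry 1
  1+0+1 = 2

0x20B2018248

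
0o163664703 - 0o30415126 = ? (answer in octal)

Subtract column by column in base 8:
  3-6 → 5 (borrow)
  0-2-1 → 5 (borrow)
  7-1-1 → 5
  4-5 → 7 (borrow)
  6-1-1 → 4
  6-4 → 2
  3-0 → 3
  6-3 → 3
  1-0 → 1

0o133247555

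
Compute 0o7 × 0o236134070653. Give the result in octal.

Multiply each base-8 digit by 7, carrying:
  3×7 = 21 → write 5 carry 2
  5×7+2 = 37 → write 5 carry 4
  6×7+4 = 46 → write 6 carry 5
  0×7+5 = 5 → write 5
  7×7 = 49 → write 1 carry 6
  0×7+6 = 6 → write 6
  4×7 = 28 → write 4 carry 3
  3×7+3 = 24 → write 0 carry 3
  1×7+3 = 10 → write 2 carry 1
  6×7+1 = 43 → write 3 carry 5
  3×7+5 = 26 → write 2 carry 3
  2×7+3 = 17 → write 1 carry 2
  remaining carry: 2

0o2123204615655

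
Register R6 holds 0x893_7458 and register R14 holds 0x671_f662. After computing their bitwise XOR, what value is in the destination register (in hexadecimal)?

0xee2823a

XOR each hex digit independently (no carries):
  8^6=e, 9^7=e, 3^1=2, 7^f=8, 4^6=2, 5^6=3, 8^2=a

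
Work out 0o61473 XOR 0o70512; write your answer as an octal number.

XOR each oct digit independently (no carries):
  6^7=1, 1^0=1, 4^5=1, 7^1=6, 3^2=1

0o11161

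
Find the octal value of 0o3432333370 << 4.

4 bits is not a whole number of base-8 digits; in binary: 11100011010011011011011111000 << 4 = 111000110100110110110111110000000.

0o70646667600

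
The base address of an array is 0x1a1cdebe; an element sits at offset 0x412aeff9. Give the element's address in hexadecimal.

Add column by column in base 16, right to left:
  e+9 = 7 carry 1
  b+f+1 = b carry 1
  e+f+1 = e carry 1
  d+e+1 = c carry 1
  c+a+1 = 7 carry 1
  1+2+1 = 4
  a+1 = b
  1+4 = 5

0x5b47ceb7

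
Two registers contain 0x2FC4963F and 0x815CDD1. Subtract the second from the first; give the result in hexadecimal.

Subtract column by column in base 16:
  F-1 → E
  3-D → 6 (borrow)
  6-D-1 → 8 (borrow)
  9-C-1 → C (borrow)
  4-5-1 → E (borrow)
  C-1-1 → A
  F-8 → 7
  2-0 → 2

0x27AEC86E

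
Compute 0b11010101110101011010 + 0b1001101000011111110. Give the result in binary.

0b100100010111001011000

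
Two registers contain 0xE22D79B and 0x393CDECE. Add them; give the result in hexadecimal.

Add column by column in base 16, right to left:
  B+E = 9 carry 1
  9+C+1 = 6 carry 1
  7+E+1 = 6 carry 1
  D+D+1 = B carry 1
  2+C+1 = F
  2+3 = 5
  E+9 = 7 carry 1
  0+3+1 = 4

0x475FB669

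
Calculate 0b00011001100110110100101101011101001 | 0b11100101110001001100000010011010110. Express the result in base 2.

0b11111101110111111100101111011111111

OR bit by bit (1 where either bit is 1):
  00011001100110110100101101011101001
| 11100101110001001100000010011010110
= 11111101110111111100101111011111111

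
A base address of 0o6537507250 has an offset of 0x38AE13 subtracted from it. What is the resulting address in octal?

0x38AE13 = 0o16127023 in octal.
Subtract column by column in base 8:
  0-3 → 5 (borrow)
  5-2-1 → 2
  2-0 → 2
  7-7 → 0
  0-2 → 6 (borrow)
  5-1-1 → 3
  7-6 → 1
  3-1 → 2
  5-0 → 5
  6-0 → 6

0o6521360225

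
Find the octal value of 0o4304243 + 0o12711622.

0o17216065

Add column by column in base 8, right to left:
  3+2 = 5
  4+2 = 6
  2+6 = 0 carry 1
  4+1+1 = 6
  0+1 = 1
  3+7 = 2 carry 1
  4+2+1 = 7
  0+1 = 1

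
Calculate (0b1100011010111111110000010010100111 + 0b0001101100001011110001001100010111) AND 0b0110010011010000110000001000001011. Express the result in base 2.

0b110000011000000100000001000001010

Add column by column in base 2, right to left:
  1+1 = 0 carry 1
  1+1+1 = 1 carry 1
  1+1+1 = 1 carry 1
  0+0+1 = 1
  0+1 = 1
  1+0 = 1
  0+0 = 0
  1+0 = 1
  0+1 = 1
  0+1 = 1
  1+0 = 1
  0+0 = 0
  0+1 = 1
  0+0 = 0
  0+0 = 0
  0+0 = 0
  1+1 = 0 carry 1
  1+1+1 = 1 carry 1
  1+1+1 = 1 carry 1
  1+1+1 = 1 carry 1
  1+0+1 = 0 carry 1
  1+1+1 = 1 carry 1
  1+0+1 = 0 carry 1
  1+0+1 = 0 carry 1
  0+0+1 = 1
  1+0 = 1
  0+1 = 1
  1+1 = 0 carry 1
  1+0+1 = 0 carry 1
  0+1+1 = 0 carry 1
  0+1+1 = 0 carry 1
  0+0+1 = 1
  1+0 = 1
  1+0 = 1
Sum = 0b1110000111001011100001011110111110; now AND with 0b0110010011010000110000001000001011:
  1110000111001011100001011110111110
& 0110010011010000110000001000001011
= 0110000011000000100000001000001010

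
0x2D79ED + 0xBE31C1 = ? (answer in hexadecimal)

0xEBABAE

Add column by column in base 16, right to left:
  D+1 = E
  E+C = A carry 1
  9+1+1 = B
  7+3 = A
  D+E = B carry 1
  2+B+1 = E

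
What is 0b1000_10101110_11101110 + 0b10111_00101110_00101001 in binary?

Add column by column in base 2, right to left:
  0+1 = 1
  1+0 = 1
  1+0 = 1
  1+1 = 0 carry 1
  0+0+1 = 1
  1+1 = 0 carry 1
  1+0+1 = 0 carry 1
  1+0+1 = 0 carry 1
  0+0+1 = 1
  1+1 = 0 carry 1
  1+1+1 = 1 carry 1
  1+1+1 = 1 carry 1
  0+0+1 = 1
  1+1 = 0 carry 1
  0+0+1 = 1
  1+0 = 1
  0+1 = 1
  0+1 = 1
  0+1 = 1
  1+0 = 1
  0+1 = 1

0b111111101110100010111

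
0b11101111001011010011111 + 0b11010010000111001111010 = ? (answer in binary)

0b111000001010010100011001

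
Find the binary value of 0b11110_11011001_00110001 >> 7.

Right shift by 7: drop the 7 least-significant bits.

0b11110110110010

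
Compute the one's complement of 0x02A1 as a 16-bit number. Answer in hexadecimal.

0xFD5E

Each hex digit d becomes F−d:
  0→F, 2→D, A→5, 1→E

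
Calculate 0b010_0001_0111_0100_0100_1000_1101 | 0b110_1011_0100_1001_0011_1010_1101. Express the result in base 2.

OR bit by bit (1 where either bit is 1):
  010000101110100010010001101
| 110101101001001001110101101
= 110101101111101011110101101

0b110101101111101011110101101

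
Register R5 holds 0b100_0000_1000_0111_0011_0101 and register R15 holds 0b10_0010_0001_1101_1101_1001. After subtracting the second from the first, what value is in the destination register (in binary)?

0b111100110100101011100

Subtract column by column in base 2:
  1-1 → 0
  0-0 → 0
  1-0 → 1
  0-1 → 1 (borrow)
  1-1-1 → 1 (borrow)
  1-0-1 → 0
  0-1 → 1 (borrow)
  0-1-1 → 0 (borrow)
  1-1-1 → 1 (borrow)
  1-0-1 → 0
  1-1 → 0
  0-1 → 1 (borrow)
  0-1-1 → 0 (borrow)
  0-0-1 → 1 (borrow)
  0-0-1 → 1 (borrow)
  1-0-1 → 0
  0-0 → 0
  0-1 → 1 (borrow)
  0-0-1 → 1 (borrow)
  0-0-1 → 1 (borrow)
  0-0-1 → 1 (borrow)
  0-1-1 → 0 (borrow)
  1-0-1 → 0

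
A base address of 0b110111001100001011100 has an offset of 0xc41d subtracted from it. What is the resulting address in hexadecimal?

0x1ad43f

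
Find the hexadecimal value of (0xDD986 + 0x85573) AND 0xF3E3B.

0x62E39

Add column by column in base 16, right to left:
  6+3 = 9
  8+7 = F
  9+5 = E
  D+5 = 2 carry 1
  D+8+1 = 6 carry 1
  final carry 1
Sum = 0x162EF9; now AND with 0xF3E3B:
  1&0=0, 6&F=6, 2&3=2, E&E=E, F&3=3, 9&B=9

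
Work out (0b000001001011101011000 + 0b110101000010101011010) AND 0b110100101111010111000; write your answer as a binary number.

0b110100001110010110000

Add column by column in base 2, right to left:
  0+0 = 0
  0+1 = 1
  0+0 = 0
  1+1 = 0 carry 1
  1+1+1 = 1 carry 1
  0+0+1 = 1
  1+1 = 0 carry 1
  0+0+1 = 1
  1+1 = 0 carry 1
  1+0+1 = 0 carry 1
  1+1+1 = 1 carry 1
  0+0+1 = 1
  1+0 = 1
  0+0 = 0
  0+0 = 0
  1+1 = 0 carry 1
  0+0+1 = 1
  0+1 = 1
  0+0 = 0
  0+1 = 1
  0+1 = 1
Sum = 0b110110001110010110010; now AND with 0b110100101111010111000:
  110110001110010110010
& 110100101111010111000
= 110100001110010110000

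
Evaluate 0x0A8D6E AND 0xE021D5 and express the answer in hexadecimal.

0x000144

AND each hex digit independently (no carries):
  0&E=0, A&0=0, 8&2=0, D&1=1, 6&D=4, E&5=4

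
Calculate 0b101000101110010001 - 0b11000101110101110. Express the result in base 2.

Subtract column by column in base 2:
  1-0 → 1
  0-1 → 1 (borrow)
  0-1-1 → 0 (borrow)
  0-1-1 → 0 (borrow)
  1-0-1 → 0
  0-1 → 1 (borrow)
  0-0-1 → 1 (borrow)
  1-1-1 → 1 (borrow)
  1-1-1 → 1 (borrow)
  1-1-1 → 1 (borrow)
  0-0-1 → 1 (borrow)
  1-1-1 → 1 (borrow)
  0-0-1 → 1 (borrow)
  0-0-1 → 1 (borrow)
  0-0-1 → 1 (borrow)
  1-1-1 → 1 (borrow)
  0-1-1 → 0 (borrow)
  1-0-1 → 0

0b1111111111100011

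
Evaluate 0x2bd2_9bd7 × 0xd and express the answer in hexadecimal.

0x239b1e9eb

Multiply each base-16 digit by 13, carrying:
  7×13 = 91 → write b carry 5
  d×13+5 = 174 → write e carry 10
  b×13+10 = 153 → write 9 carry 9
  9×13+9 = 126 → write e carry 7
  2×13+7 = 33 → write 1 carry 2
  d×13+2 = 171 → write b carry 10
  b×13+10 = 153 → write 9 carry 9
  2×13+9 = 35 → write 3 carry 2
  remaining carry: 2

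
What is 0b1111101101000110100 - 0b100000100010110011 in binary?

0b1011101000110000001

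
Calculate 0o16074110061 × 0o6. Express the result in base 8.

0o124550660446

Multiply each base-8 digit by 6, carrying:
  1×6 = 6 → write 6
  6×6 = 36 → write 4 carry 4
  0×6+4 = 4 → write 4
  0×6 = 0 → write 0
  1×6 = 6 → write 6
  1×6 = 6 → write 6
  4×6 = 24 → write 0 carry 3
  7×6+3 = 45 → write 5 carry 5
  0×6+5 = 5 → write 5
  6×6 = 36 → write 4 carry 4
  1×6+4 = 10 → write 2 carry 1
  remaining carry: 1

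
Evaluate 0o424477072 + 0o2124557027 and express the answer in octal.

0o2551256121

Add column by column in base 8, right to left:
  2+7 = 1 carry 1
  7+2+1 = 2 carry 1
  0+0+1 = 1
  7+7 = 6 carry 1
  7+5+1 = 5 carry 1
  4+5+1 = 2 carry 1
  4+4+1 = 1 carry 1
  2+2+1 = 5
  4+1 = 5
  0+2 = 2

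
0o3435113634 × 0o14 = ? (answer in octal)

Multiply each base-8 digit by 12, carrying:
  4×12 = 48 → write 0 carry 6
  3×12+6 = 42 → write 2 carry 5
  6×12+5 = 77 → write 5 carry 9
  3×12+9 = 45 → write 5 carry 5
  1×12+5 = 17 → write 1 carry 2
  1×12+2 = 14 → write 6 carry 1
  5×12+1 = 61 → write 5 carry 7
  3×12+7 = 43 → write 3 carry 5
  4×12+5 = 53 → write 5 carry 6
  3×12+6 = 42 → write 2 carry 5
  remaining carry: 5

0o52535615520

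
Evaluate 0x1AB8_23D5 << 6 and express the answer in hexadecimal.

0x6AE08F540

6 bits is not a whole number of base-16 digits; in binary: 11010101110000010001111010101 << 6 = 11010101110000010001111010101000000.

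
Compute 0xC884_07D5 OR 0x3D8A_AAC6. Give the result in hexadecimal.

0xFD8EAFD7

OR each hex digit independently (no carries):
  C|3=F, 8|D=D, 8|8=8, 4|A=E, 0|A=A, 7|A=F, D|C=D, 5|6=7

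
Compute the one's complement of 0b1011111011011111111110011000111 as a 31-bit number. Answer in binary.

0b0100000100100000000001100111000

Invert each bit: 1011111011011111111110011000111 → 0100000100100000000001100111000.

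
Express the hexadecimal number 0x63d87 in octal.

0o1436607

Expand each hex digit to 4 bits: 6=0110 3=0011 d=1101 8=1000 7=0111.
Group the bits in threes: 001 100 011 110 110 000 111 → 1436607.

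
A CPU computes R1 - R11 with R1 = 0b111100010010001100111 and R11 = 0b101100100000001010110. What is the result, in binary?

0b1111110010000010001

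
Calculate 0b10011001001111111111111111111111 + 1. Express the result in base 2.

0b10011001010000000000000000000000

The trailing 22 digits are 1 (max in base 2), so adding 1 cascades: they roll to 0 and the next digit up increments.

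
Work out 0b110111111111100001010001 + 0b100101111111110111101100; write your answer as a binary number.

0b1011101111111011000111101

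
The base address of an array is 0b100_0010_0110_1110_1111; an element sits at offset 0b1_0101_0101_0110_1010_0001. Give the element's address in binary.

0b110010111110110010000

Add column by column in base 2, right to left:
  1+1 = 0 carry 1
  1+0+1 = 0 carry 1
  1+0+1 = 0 carry 1
  1+0+1 = 0 carry 1
  0+0+1 = 1
  1+1 = 0 carry 1
  1+0+1 = 0 carry 1
  1+1+1 = 1 carry 1
  0+0+1 = 1
  1+1 = 0 carry 1
  1+1+1 = 1 carry 1
  0+0+1 = 1
  0+1 = 1
  1+0 = 1
  0+1 = 1
  0+0 = 0
  0+1 = 1
  0+0 = 0
  1+1 = 0 carry 1
  0+0+1 = 1
  0+1 = 1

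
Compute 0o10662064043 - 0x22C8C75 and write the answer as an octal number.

0x22C8C75 = 0o213106165 in octal.
Subtract column by column in base 8:
  3-5 → 6 (borrow)
  4-6-1 → 5 (borrow)
  0-1-1 → 6 (borrow)
  4-6-1 → 5 (borrow)
  6-0-1 → 5
  0-1 → 7 (borrow)
  2-3-1 → 6 (borrow)
  6-1-1 → 4
  6-2 → 4
  0-0 → 0
  1-0 → 1

0o10446755656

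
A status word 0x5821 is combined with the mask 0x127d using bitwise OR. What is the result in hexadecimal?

OR each hex digit independently (no carries):
  5|1=5, 8|2=a, 2|7=7, 1|d=d

0x5a7d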